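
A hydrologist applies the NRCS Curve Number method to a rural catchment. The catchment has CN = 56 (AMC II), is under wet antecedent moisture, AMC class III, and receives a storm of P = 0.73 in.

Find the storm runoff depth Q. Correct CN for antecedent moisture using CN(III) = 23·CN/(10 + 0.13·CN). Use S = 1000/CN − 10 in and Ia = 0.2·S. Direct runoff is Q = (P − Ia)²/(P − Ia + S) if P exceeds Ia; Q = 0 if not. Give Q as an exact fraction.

CN(III) from CN(II)=56: (23·56)/(10 + 0.13·56) = 4025/54 ≈ 74.537
S = 1000/(4025/54) − 10 = 550/161 in ≈ 3.416 in
Ia = 0.2·(550/161) = 110/161 in ≈ 0.683 in
Since P=0.730 > Ia=0.683: effective rainfall P−Ia = 753/16100 in
Q: (753/16100)² ÷ (55753/16100) = 567009/897623300 in (≈ 0.001 in)

Q = 567009/897623300 in ≈ 0.001 in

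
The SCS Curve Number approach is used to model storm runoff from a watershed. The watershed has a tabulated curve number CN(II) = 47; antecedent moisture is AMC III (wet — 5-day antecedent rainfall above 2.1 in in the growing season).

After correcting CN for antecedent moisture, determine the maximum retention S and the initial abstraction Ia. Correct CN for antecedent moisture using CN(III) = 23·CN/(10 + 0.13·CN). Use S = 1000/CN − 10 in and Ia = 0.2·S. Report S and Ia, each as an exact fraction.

Wet (AMC III): CN(III) = 23·47/(10 + 0.13·47) = 1081/(1611/100) = 108100/1611 ≈ 67.101
Retention S: 1000/CN − 10 with CN=67.101 → S = 5300/1081 ≈ 4.903 in
Initial abstraction Ia = S/5 = (5300/1081)/5 = 1060/1081 ≈ 0.981 in

S = 5300/1081 in ≈ 4.903 in; Ia = 1060/1081 in ≈ 0.981 in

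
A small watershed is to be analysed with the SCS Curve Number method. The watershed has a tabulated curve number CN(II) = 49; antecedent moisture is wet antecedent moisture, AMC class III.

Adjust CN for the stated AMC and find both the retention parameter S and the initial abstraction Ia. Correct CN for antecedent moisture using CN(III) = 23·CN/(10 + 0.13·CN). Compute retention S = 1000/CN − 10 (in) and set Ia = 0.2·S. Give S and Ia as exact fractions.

Adjust CN=49 to AMC III: 23·49/(10 + 0.13·49) → 1127 ÷ (1637/100) = 112700/1637 ≈ 68.845
Retention S: 1000/CN − 10 with CN=68.845 → S = 5100/1127 ≈ 4.525 in
Initial abstraction Ia = S/5 = (5100/1127)/5 = 1020/1127 ≈ 0.905 in

S = 5100/1127 in ≈ 4.525 in; Ia = 1020/1127 in ≈ 0.905 in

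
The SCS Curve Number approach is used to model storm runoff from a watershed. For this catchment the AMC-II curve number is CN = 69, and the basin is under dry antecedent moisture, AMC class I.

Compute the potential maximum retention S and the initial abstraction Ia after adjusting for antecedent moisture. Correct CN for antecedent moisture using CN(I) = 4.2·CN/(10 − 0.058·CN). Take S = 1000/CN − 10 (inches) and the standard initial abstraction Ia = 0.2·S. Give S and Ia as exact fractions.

S = 15500/1449 in ≈ 10.697 in; Ia = 3100/1449 in ≈ 2.139 in

CN(I) from CN(II)=69: (4.2·69)/(10 − 0.058·69) = 144900/2999 ≈ 48.316
S = 1000/(144900/2999) − 10 = 15500/1449 in ≈ 10.697 in
Ia = 0.2·(15500/1449) = 3100/1449 in ≈ 2.139 in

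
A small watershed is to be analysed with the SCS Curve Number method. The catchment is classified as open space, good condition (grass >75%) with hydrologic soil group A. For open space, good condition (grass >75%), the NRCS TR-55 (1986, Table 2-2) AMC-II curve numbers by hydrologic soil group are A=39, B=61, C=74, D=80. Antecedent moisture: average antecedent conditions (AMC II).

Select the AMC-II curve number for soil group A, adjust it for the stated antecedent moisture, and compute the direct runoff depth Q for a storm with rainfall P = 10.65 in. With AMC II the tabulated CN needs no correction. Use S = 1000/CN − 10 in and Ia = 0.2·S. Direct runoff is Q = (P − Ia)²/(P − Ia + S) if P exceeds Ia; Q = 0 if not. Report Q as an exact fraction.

NRCS table: open space, good condition (grass >75%), soil group A → CN(II) = 39
CN(II) = 39; AMC II needs no correction.
Retention S: 1000/CN − 10 with CN=39.000 → S = 610/39 ≈ 15.641 in
Ia = 0.2S: 0.2·15.641 = 3.128 in (exactly 122/39)
Since P=10.650 > Ia=3.128: effective rainfall P−Ia = 5867/780 in
Runoff Q = (P−Ia)²/(P−Ia+S) = (7.522)²/(7.522+15.641) = 34421689/14092260 ≈ 2.443 in

Q = 34421689/14092260 in ≈ 2.443 in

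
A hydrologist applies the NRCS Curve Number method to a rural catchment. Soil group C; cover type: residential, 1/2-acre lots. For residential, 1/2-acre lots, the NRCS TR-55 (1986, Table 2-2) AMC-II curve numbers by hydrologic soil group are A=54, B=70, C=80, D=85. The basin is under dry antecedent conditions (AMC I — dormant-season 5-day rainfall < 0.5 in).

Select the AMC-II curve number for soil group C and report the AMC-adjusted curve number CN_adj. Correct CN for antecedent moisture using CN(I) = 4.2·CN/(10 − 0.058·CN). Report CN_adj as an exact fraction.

CN_adj = 4200/67 ≈ 62.687

NRCS table: residential, 1/2-acre lots, soil group C → CN(II) = 80
Adjust CN=80 to AMC I: 4.2·80/(10 − 0.058·80) → 336 ÷ (134/25) = 4200/67 ≈ 62.687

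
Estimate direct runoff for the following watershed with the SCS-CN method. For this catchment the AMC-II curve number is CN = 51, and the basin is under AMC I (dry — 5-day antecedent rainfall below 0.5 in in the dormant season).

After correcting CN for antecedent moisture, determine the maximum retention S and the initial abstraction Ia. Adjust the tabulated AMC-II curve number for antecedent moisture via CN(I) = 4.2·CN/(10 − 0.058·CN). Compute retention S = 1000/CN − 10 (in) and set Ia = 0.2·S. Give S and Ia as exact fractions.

S = 3500/153 in ≈ 22.876 in; Ia = 700/153 in ≈ 4.575 in

CN(I) from CN(II)=51: (4.2·51)/(10 − 0.058·51) = 15300/503 ≈ 30.417
Max retention: S = 1000/(15300/503) − 10 = 3500/153 in (≈ 22.876 in)
Initial abstraction Ia = S/5 = (3500/153)/5 = 700/153 ≈ 4.575 in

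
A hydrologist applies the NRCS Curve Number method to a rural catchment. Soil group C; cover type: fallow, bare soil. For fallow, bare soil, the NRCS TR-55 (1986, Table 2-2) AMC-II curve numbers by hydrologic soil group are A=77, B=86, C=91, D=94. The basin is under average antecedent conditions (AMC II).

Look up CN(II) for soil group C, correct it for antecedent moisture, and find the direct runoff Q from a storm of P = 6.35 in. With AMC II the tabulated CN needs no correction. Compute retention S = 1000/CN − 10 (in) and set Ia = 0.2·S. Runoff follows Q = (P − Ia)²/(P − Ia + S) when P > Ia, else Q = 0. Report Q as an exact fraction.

NRCS table: fallow, bare soil, soil group C → CN(II) = 91
AMC II — tabulated CN = 91 applies directly.
Max retention: S = 1000/91 − 10 = 90/91 in (≈ 0.989 in)
Ia = 0.2S: 0.2·0.989 = 0.198 in (exactly 18/91)
Excess rainfall: 6.350 − 0.198 = 6.152 in; P > Ia so Q > 0
Runoff Q = (P−Ia)²/(P−Ia+S) = (6.152)²/(6.152+0.989) = 125372809/23654540 ≈ 5.300 in

Q = 125372809/23654540 in ≈ 5.300 in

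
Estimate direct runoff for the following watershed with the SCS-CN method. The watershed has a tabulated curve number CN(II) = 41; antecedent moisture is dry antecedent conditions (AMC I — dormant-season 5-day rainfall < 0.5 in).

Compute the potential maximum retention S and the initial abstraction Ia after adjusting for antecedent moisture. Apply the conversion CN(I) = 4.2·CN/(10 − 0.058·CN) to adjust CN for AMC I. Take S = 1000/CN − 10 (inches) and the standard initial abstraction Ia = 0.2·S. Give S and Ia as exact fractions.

S = 29500/861 in ≈ 34.262 in; Ia = 5900/861 in ≈ 6.852 in

Adjust CN=41 to AMC I: 4.2·41/(10 − 0.058·41) → (861/5) ÷ (3811/500) = 86100/3811 ≈ 22.592
Retention S: 1000/CN − 10 with CN=22.592 → S = 29500/861 ≈ 34.262 in
Ia = 0.2·(29500/861) = 5900/861 in ≈ 6.852 in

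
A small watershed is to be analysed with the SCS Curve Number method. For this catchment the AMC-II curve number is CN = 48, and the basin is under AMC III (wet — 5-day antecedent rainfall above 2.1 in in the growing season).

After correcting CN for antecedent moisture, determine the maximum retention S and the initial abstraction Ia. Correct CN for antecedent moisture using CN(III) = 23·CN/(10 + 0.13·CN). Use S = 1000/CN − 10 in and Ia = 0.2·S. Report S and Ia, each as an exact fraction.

Wet (AMC III): CN(III) = 23·48/(10 + 0.13·48) = 1104/(406/25) = 13800/203 ≈ 67.980
Retention S: 1000/CN − 10 with CN=67.980 → S = 325/69 ≈ 4.710 in
Ia = 0.2S: 0.2·4.710 = 0.942 in (exactly 65/69)

S = 325/69 in ≈ 4.710 in; Ia = 65/69 in ≈ 0.942 in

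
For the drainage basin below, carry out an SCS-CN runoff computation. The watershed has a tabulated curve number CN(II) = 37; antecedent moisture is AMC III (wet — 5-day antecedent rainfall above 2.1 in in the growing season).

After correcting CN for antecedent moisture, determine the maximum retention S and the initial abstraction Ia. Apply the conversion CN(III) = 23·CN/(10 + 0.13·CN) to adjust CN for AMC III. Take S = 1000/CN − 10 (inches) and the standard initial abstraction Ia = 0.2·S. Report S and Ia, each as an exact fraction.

S = 6300/851 in ≈ 7.403 in; Ia = 1260/851 in ≈ 1.481 in

CN(III) from CN(II)=37: (23·37)/(10 + 0.13·37) = 85100/1481 ≈ 57.461
S = 1000/(85100/1481) − 10 = 6300/851 in ≈ 7.403 in
Ia = 0.2·(6300/851) = 1260/851 in ≈ 1.481 in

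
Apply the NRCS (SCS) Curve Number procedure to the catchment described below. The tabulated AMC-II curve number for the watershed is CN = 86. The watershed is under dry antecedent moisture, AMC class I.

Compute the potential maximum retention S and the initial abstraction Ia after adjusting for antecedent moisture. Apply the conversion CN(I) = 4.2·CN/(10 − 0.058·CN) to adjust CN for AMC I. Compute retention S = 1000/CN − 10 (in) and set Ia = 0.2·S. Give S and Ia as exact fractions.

S = 500/129 in ≈ 3.876 in; Ia = 100/129 in ≈ 0.775 in

CN(I) from CN(II)=86: (4.2·86)/(10 − 0.058·86) = 12900/179 ≈ 72.067
Max retention: S = 1000/(12900/179) − 10 = 500/129 in (≈ 3.876 in)
Ia = 0.2·(500/129) = 100/129 in ≈ 0.775 in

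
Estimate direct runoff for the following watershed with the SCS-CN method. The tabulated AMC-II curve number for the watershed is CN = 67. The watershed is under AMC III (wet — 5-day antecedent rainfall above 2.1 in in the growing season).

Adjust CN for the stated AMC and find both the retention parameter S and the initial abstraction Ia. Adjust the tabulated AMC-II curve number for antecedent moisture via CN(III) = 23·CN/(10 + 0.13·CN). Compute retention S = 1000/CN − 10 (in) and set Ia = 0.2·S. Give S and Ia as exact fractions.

Wet (AMC III): CN(III) = 23·67/(10 + 0.13·67) = 1541/(1871/100) = 154100/1871 ≈ 82.362
Max retention: S = 1000/(154100/1871) − 10 = 3300/1541 in (≈ 2.141 in)
Ia = 0.2S: 0.2·2.141 = 0.428 in (exactly 660/1541)

S = 3300/1541 in ≈ 2.141 in; Ia = 660/1541 in ≈ 0.428 in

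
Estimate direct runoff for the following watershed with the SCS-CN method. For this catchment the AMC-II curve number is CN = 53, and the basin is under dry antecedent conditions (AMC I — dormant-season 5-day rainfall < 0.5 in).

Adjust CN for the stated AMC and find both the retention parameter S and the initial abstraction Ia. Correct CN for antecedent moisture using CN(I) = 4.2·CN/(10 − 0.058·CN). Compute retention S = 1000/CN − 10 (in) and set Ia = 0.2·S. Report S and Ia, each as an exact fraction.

S = 23500/1113 in ≈ 21.114 in; Ia = 4700/1113 in ≈ 4.223 in

Dry (AMC I): CN(I) = 4.2·53/(10 − 0.058·53) = (1113/5)/(3463/500) = 111300/3463 ≈ 32.140
S = 1000/(111300/3463) − 10 = 23500/1113 in ≈ 21.114 in
Initial abstraction Ia = S/5 = (23500/1113)/5 = 4700/1113 ≈ 4.223 in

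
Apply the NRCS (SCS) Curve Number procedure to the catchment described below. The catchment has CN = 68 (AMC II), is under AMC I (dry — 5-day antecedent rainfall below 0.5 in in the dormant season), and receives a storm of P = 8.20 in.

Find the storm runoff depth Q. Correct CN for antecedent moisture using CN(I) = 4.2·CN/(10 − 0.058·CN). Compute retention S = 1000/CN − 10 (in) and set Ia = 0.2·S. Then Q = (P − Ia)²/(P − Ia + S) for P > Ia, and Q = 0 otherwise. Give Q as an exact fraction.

Q = 113145769/54687045 in ≈ 2.069 in

Dry (AMC I): CN(I) = 4.2·68/(10 − 0.058·68) = (1428/5)/(757/125) = 35700/757 ≈ 47.160
S = 1000/(35700/757) − 10 = 4000/357 in ≈ 11.204 in
Initial abstraction Ia = S/5 = (4000/357)/5 = 800/357 ≈ 2.241 in
P − Ia = 8.200 − 2.241 = 10637/1785 ≈ 5.959 in (> 0, runoff occurs)
Runoff Q = (P−Ia)²/(P−Ia+S) = (5.959)²/(5.959+11.204) = 113145769/54687045 ≈ 2.069 in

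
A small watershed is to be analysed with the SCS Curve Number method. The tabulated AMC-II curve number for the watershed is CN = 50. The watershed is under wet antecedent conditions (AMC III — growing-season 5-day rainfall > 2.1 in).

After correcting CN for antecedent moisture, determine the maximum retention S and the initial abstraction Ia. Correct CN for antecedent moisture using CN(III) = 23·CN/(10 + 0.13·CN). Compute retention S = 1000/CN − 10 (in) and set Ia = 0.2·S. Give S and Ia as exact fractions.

Adjust CN=50 to AMC III: 23·50/(10 + 0.13·50) → 1150 ÷ (33/2) = 2300/33 ≈ 69.697
Retention S: 1000/CN − 10 with CN=69.697 → S = 100/23 ≈ 4.348 in
Initial abstraction Ia = S/5 = (100/23)/5 = 20/23 ≈ 0.870 in

S = 100/23 in ≈ 4.348 in; Ia = 20/23 in ≈ 0.870 in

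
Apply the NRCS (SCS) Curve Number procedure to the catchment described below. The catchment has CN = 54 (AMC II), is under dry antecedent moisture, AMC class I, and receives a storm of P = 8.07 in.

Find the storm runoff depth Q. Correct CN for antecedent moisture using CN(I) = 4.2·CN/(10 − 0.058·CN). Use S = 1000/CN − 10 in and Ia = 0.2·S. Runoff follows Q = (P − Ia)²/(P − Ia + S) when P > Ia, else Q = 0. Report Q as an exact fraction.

Q = 51787649761/78108162300 in ≈ 0.663 in

CN(I) from CN(II)=54: (4.2·54)/(10 − 0.058·54) = 56700/1717 ≈ 33.023
S = 1000/(56700/1717) − 10 = 11500/567 in ≈ 20.282 in
Ia = 0.2S: 0.2·20.282 = 4.056 in (exactly 2300/567)
Excess rainfall: 8.070 − 4.056 = 4.014 in; P > Ia so Q > 0
Q = (227569/56700)²/((227569/56700) + 11500/567) = (51787649761/3214890000)/(1377569/56700) = 51787649761/78108162300 in ≈ 0.663 in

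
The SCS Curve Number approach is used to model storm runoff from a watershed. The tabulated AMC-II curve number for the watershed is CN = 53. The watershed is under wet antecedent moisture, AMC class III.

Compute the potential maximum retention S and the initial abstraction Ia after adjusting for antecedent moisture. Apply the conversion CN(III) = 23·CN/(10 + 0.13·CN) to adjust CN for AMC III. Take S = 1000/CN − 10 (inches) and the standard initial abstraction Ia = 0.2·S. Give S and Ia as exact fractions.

S = 4700/1219 in ≈ 3.856 in; Ia = 940/1219 in ≈ 0.771 in

Adjust CN=53 to AMC III: 23·53/(10 + 0.13·53) → 1219 ÷ (1689/100) = 121900/1689 ≈ 72.173
S = 1000/(121900/1689) − 10 = 4700/1219 in ≈ 3.856 in
Ia = 0.2·(4700/1219) = 940/1219 in ≈ 0.771 in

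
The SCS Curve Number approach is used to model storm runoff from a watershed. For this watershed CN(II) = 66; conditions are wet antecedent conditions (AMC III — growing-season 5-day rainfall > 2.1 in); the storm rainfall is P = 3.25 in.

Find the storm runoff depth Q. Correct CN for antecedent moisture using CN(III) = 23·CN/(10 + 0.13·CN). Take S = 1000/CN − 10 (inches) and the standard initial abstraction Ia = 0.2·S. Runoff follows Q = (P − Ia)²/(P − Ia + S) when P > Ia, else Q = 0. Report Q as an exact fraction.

Q = 72369049/46472052 in ≈ 1.557 in

Adjust CN=66 to AMC III: 23·66/(10 + 0.13·66) → 1518 ÷ (929/50) = 75900/929 ≈ 81.701
S = 1000/(75900/929) − 10 = 1700/759 in ≈ 2.240 in
Initial abstraction Ia = S/5 = (1700/759)/5 = 340/759 ≈ 0.448 in
Excess rainfall: 3.250 − 0.448 = 2.802 in; P > Ia so Q > 0
Runoff Q = (P−Ia)²/(P−Ia+S) = (2.802)²/(2.802+2.240) = 72369049/46472052 ≈ 1.557 in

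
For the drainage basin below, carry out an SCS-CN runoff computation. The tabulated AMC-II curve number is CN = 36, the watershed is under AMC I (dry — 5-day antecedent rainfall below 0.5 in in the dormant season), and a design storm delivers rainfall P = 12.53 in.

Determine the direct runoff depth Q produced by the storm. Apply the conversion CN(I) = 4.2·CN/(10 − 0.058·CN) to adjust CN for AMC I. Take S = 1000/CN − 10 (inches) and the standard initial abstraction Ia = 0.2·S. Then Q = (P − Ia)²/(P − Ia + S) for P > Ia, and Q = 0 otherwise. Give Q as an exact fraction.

Adjust CN=36 to AMC I: 4.2·36/(10 − 0.058·36) → (756/5) ÷ (989/125) = 18900/989 ≈ 19.110
Max retention: S = 1000/(18900/989) − 10 = 8000/189 in (≈ 42.328 in)
Ia = 0.2S: 0.2·42.328 = 8.466 in (exactly 1600/189)
Excess rainfall: 12.530 − 8.466 = 4.064 in; P > Ia so Q > 0
Runoff Q = (P−Ia)²/(P−Ia+S) = (4.064)²/(4.064+42.328) = 5900851489/16571841300 ≈ 0.356 in

Q = 5900851489/16571841300 in ≈ 0.356 in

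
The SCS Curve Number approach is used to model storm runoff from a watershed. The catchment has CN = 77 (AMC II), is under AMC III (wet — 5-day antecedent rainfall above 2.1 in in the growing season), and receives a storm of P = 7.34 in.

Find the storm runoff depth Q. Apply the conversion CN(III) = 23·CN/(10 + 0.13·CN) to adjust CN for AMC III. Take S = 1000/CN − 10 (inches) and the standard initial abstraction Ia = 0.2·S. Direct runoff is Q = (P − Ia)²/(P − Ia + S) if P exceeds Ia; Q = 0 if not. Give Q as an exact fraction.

Q = 743053081/124197150 in ≈ 5.983 in

Adjust CN=77 to AMC III: 23·77/(10 + 0.13·77) → 1771 ÷ (2001/100) = 7700/87 ≈ 88.506
S = 1000/(7700/87) − 10 = 100/77 in ≈ 1.299 in
Ia = 0.2S: 0.2·1.299 = 0.260 in (exactly 20/77)
Since P=7.340 > Ia=0.260: effective rainfall P−Ia = 27259/3850 in
Q = (27259/3850)²/((27259/3850) + 100/77) = (743053081/14822500)/(32259/3850) = 743053081/124197150 in ≈ 5.983 in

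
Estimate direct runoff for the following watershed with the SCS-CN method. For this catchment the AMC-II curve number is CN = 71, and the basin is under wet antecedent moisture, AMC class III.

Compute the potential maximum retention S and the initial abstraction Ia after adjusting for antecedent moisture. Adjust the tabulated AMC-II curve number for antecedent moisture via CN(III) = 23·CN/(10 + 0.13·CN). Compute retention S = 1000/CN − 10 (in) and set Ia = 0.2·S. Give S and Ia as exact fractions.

S = 2900/1633 in ≈ 1.776 in; Ia = 580/1633 in ≈ 0.355 in

CN(III) from CN(II)=71: (23·71)/(10 + 0.13·71) = 163300/1923 ≈ 84.919
Max retention: S = 1000/(163300/1923) − 10 = 2900/1633 in (≈ 1.776 in)
Initial abstraction Ia = S/5 = (2900/1633)/5 = 580/1633 ≈ 0.355 in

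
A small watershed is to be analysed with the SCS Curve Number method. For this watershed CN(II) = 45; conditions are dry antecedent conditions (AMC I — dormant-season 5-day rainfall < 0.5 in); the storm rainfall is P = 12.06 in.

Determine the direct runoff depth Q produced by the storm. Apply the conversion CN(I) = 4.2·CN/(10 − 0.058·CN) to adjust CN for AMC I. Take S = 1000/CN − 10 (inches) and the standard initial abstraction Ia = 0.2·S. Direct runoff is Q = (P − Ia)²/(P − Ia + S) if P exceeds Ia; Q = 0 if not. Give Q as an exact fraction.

Q = 3477107089/3155988150 in ≈ 1.102 in

Adjust CN=45 to AMC I: 4.2·45/(10 − 0.058·45) → 189 ÷ (739/100) = 18900/739 ≈ 25.575
Max retention: S = 1000/(18900/739) − 10 = 5500/189 in (≈ 29.101 in)
Initial abstraction Ia = S/5 = (5500/189)/5 = 1100/189 ≈ 5.820 in
Excess rainfall: 12.060 − 5.820 = 6.240 in; P > Ia so Q > 0
Q = (58967/9450)²/((58967/9450) + 5500/189) = (3477107089/89302500)/(333967/9450) = 3477107089/3155988150 in ≈ 1.102 in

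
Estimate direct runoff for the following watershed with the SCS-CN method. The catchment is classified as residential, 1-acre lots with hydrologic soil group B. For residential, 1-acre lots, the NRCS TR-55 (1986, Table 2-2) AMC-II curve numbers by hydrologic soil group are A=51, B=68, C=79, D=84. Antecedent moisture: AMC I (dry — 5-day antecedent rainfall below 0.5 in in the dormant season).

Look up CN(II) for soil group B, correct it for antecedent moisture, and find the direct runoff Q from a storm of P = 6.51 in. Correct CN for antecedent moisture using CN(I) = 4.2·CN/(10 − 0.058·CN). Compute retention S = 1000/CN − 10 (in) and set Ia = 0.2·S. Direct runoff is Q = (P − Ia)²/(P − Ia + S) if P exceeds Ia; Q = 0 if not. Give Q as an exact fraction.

Q = 23227893649/19720929900 in ≈ 1.178 in

NRCS table: residential, 1-acre lots, soil group B → CN(II) = 68
Adjust CN=68 to AMC I: 4.2·68/(10 − 0.058·68) → (1428/5) ÷ (757/125) = 35700/757 ≈ 47.160
Max retention: S = 1000/(35700/757) − 10 = 4000/357 in (≈ 11.204 in)
Ia = 0.2·(4000/357) = 800/357 in ≈ 2.241 in
P − Ia = 6.510 − 2.241 = 152407/35700 ≈ 4.269 in (> 0, runoff occurs)
Q = (152407/35700)²/((152407/35700) + 4000/357) = (23227893649/1274490000)/(552407/35700) = 23227893649/19720929900 in ≈ 1.178 in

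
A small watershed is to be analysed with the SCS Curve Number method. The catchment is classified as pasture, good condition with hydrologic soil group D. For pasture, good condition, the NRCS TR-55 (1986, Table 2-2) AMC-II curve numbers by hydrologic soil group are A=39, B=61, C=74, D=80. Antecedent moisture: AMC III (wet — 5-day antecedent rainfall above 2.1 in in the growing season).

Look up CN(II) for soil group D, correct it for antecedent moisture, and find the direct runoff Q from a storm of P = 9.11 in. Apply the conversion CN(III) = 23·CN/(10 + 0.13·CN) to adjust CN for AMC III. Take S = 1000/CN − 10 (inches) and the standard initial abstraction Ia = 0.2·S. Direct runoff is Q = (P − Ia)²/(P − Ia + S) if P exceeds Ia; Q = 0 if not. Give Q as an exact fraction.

NRCS table: pasture, good condition, soil group D → CN(II) = 80
CN(III) from CN(II)=80: (23·80)/(10 + 0.13·80) = 4600/51 ≈ 90.196
Retention S: 1000/CN − 10 with CN=90.196 → S = 25/23 ≈ 1.087 in
Ia = 0.2·(25/23) = 5/23 in ≈ 0.217 in
Excess rainfall: 9.110 − 0.217 = 8.893 in; P > Ia so Q > 0
Q = (20453/2300)²/((20453/2300) + 25/23) = (418325209/5290000)/(22953/2300) = 418325209/52791900 in ≈ 7.924 in

Q = 418325209/52791900 in ≈ 7.924 in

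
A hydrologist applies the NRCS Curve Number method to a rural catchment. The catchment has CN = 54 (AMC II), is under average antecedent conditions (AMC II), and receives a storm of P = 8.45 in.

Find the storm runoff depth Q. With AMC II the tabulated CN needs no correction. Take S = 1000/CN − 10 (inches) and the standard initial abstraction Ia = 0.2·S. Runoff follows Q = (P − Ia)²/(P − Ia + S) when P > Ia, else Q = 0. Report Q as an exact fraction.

CN(II) = 54; AMC II needs no correction.
Max retention: S = 1000/54 − 10 = 230/27 in (≈ 8.519 in)
Ia = 0.2·(230/27) = 46/27 in ≈ 1.704 in
Since P=8.450 > Ia=1.704: effective rainfall P−Ia = 3643/540 in
Runoff Q = (P−Ia)²/(P−Ia+S) = (6.746)²/(6.746+8.519) = 13271449/4451220 ≈ 2.982 in

Q = 13271449/4451220 in ≈ 2.982 in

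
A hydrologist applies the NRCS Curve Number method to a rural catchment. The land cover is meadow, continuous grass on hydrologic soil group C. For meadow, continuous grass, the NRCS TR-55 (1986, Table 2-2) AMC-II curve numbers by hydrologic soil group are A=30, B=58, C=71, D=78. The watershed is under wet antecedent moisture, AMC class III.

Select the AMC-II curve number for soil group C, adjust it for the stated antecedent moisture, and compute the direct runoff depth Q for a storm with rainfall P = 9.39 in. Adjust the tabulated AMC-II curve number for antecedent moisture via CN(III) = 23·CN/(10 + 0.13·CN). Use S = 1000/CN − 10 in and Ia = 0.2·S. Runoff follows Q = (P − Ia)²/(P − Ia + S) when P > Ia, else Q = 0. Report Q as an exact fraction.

Q = 2176766799769/288287697100 in ≈ 7.551 in

NRCS table: meadow, continuous grass, soil group C → CN(II) = 71
CN(III) from CN(II)=71: (23·71)/(10 + 0.13·71) = 163300/1923 ≈ 84.919
Max retention: S = 1000/(163300/1923) − 10 = 2900/1633 in (≈ 1.776 in)
Initial abstraction Ia = S/5 = (2900/1633)/5 = 580/1633 ≈ 0.355 in
P − Ia = 9.390 − 0.355 = 1475387/163300 ≈ 9.035 in (> 0, runoff occurs)
Runoff Q = (P−Ia)²/(P−Ia+S) = (9.035)²/(9.035+1.776) = 2176766799769/288287697100 ≈ 7.551 in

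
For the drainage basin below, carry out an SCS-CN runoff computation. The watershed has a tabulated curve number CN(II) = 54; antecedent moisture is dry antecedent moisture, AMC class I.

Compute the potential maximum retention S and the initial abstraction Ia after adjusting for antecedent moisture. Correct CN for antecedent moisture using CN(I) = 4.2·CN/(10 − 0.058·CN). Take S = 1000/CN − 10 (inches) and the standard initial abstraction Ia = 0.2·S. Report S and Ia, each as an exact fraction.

S = 11500/567 in ≈ 20.282 in; Ia = 2300/567 in ≈ 4.056 in

Dry (AMC I): CN(I) = 4.2·54/(10 − 0.058·54) = (1134/5)/(1717/250) = 56700/1717 ≈ 33.023
Retention S: 1000/CN − 10 with CN=33.023 → S = 11500/567 ≈ 20.282 in
Ia = 0.2S: 0.2·20.282 = 4.056 in (exactly 2300/567)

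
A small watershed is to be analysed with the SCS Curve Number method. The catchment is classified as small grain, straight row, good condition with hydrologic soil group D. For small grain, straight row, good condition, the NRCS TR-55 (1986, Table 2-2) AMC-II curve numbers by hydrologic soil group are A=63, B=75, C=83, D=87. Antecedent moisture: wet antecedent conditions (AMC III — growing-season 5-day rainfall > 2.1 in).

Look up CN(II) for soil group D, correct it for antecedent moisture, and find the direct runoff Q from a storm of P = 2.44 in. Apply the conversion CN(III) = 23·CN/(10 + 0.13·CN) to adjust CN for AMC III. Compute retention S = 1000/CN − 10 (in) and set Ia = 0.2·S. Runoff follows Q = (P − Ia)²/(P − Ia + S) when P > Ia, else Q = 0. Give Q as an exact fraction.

Q = 13354344721/7406751525 in ≈ 1.803 in

NRCS table: small grain, straight row, good condition, soil group D → CN(II) = 87
Adjust CN=87 to AMC III: 23·87/(10 + 0.13·87) → 2001 ÷ (2131/100) = 200100/2131 ≈ 93.900
Retention S: 1000/CN − 10 with CN=93.900 → S = 1300/2001 ≈ 0.650 in
Initial abstraction Ia = S/5 = (1300/2001)/5 = 260/2001 ≈ 0.130 in
P − Ia = 2.440 − 0.130 = 115561/50025 ≈ 2.310 in (> 0, runoff occurs)
Runoff Q = (P−Ia)²/(P−Ia+S) = (2.310)²/(2.310+0.650) = 13354344721/7406751525 ≈ 1.803 in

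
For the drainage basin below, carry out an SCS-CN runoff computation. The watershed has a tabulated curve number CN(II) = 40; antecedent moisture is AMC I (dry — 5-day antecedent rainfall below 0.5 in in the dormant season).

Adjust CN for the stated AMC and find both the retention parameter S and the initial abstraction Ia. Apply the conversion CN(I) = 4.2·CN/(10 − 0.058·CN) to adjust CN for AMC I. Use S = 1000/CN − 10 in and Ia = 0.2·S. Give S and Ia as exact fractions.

S = 250/7 in ≈ 35.714 in; Ia = 50/7 in ≈ 7.143 in

Dry (AMC I): CN(I) = 4.2·40/(10 − 0.058·40) = 168/(192/25) = 175/8 ≈ 21.875
Max retention: S = 1000/(175/8) − 10 = 250/7 in (≈ 35.714 in)
Ia = 0.2S: 0.2·35.714 = 7.143 in (exactly 50/7)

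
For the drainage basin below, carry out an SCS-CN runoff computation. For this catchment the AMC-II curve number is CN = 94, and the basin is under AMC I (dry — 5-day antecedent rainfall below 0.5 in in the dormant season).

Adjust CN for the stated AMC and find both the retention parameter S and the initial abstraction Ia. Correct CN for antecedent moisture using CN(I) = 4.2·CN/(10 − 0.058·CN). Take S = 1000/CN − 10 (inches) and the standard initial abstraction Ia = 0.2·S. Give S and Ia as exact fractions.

S = 500/329 in ≈ 1.520 in; Ia = 100/329 in ≈ 0.304 in

Dry (AMC I): CN(I) = 4.2·94/(10 − 0.058·94) = (1974/5)/(1137/250) = 32900/379 ≈ 86.807
Retention S: 1000/CN − 10 with CN=86.807 → S = 500/329 ≈ 1.520 in
Ia = 0.2·(500/329) = 100/329 in ≈ 0.304 in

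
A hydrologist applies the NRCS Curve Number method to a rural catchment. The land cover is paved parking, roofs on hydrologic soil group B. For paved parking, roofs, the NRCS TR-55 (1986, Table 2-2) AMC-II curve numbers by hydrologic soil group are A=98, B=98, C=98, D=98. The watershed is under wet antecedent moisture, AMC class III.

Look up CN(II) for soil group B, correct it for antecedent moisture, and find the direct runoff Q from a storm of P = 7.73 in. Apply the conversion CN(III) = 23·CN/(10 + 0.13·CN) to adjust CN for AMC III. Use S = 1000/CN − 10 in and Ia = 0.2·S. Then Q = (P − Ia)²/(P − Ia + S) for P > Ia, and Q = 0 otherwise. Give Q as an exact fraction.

Q = 755458227241/99082571700 in ≈ 7.625 in

NRCS table: paved parking, roofs, soil group B → CN(II) = 98
Wet (AMC III): CN(III) = 23·98/(10 + 0.13·98) = 2254/(1137/50) = 112700/1137 ≈ 99.120
S = 1000/(112700/1137) − 10 = 100/1127 in ≈ 0.089 in
Initial abstraction Ia = S/5 = (100/1127)/5 = 20/1127 ≈ 0.018 in
Since P=7.730 > Ia=0.018: effective rainfall P−Ia = 869171/112700 in
Q: (869171/112700)² ÷ (879171/112700) = 755458227241/99082571700 in (≈ 7.625 in)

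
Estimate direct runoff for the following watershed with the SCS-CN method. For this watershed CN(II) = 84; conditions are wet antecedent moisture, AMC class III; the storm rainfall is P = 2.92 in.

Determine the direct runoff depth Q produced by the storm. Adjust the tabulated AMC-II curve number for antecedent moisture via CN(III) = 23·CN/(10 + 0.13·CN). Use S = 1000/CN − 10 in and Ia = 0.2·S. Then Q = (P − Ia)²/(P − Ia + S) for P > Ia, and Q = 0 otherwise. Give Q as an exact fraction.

CN(III) from CN(II)=84: (23·84)/(10 + 0.13·84) = 48300/523 ≈ 92.352
S = 1000/(48300/523) − 10 = 400/483 in ≈ 0.828 in
Ia = 0.2S: 0.2·0.828 = 0.166 in (exactly 80/483)
P − Ia = 2.920 − 0.166 = 33259/12075 ≈ 2.754 in (> 0, runoff occurs)
Runoff Q = (P−Ia)²/(P−Ia+S) = (2.754)²/(2.754+0.828) = 1106161081/522352425 ≈ 2.118 in

Q = 1106161081/522352425 in ≈ 2.118 in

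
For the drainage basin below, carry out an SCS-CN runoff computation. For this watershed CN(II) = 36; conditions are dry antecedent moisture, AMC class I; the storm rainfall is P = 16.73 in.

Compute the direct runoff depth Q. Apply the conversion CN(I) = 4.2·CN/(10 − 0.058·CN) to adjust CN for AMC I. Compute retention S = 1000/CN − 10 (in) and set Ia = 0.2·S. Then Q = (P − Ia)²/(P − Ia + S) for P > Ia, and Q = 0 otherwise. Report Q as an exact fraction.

Q = 24397502809/18072123300 in ≈ 1.350 in

Adjust CN=36 to AMC I: 4.2·36/(10 − 0.058·36) → (756/5) ÷ (989/125) = 18900/989 ≈ 19.110
Retention S: 1000/CN − 10 with CN=19.110 → S = 8000/189 ≈ 42.328 in
Ia = 0.2·(8000/189) = 1600/189 in ≈ 8.466 in
P − Ia = 16.730 − 8.466 = 156197/18900 ≈ 8.264 in (> 0, runoff occurs)
Q = (156197/18900)²/((156197/18900) + 8000/189) = (24397502809/357210000)/(956197/18900) = 24397502809/18072123300 in ≈ 1.350 in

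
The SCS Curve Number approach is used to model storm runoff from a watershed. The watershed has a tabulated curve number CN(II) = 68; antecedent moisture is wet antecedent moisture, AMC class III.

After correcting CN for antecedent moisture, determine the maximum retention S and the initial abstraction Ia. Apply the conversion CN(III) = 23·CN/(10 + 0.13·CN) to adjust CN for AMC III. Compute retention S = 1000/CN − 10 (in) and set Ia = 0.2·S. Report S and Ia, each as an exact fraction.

CN(III) from CN(II)=68: (23·68)/(10 + 0.13·68) = 39100/471 ≈ 83.015
S = 1000/(39100/471) − 10 = 800/391 in ≈ 2.046 in
Ia = 0.2S: 0.2·2.046 = 0.409 in (exactly 160/391)

S = 800/391 in ≈ 2.046 in; Ia = 160/391 in ≈ 0.409 in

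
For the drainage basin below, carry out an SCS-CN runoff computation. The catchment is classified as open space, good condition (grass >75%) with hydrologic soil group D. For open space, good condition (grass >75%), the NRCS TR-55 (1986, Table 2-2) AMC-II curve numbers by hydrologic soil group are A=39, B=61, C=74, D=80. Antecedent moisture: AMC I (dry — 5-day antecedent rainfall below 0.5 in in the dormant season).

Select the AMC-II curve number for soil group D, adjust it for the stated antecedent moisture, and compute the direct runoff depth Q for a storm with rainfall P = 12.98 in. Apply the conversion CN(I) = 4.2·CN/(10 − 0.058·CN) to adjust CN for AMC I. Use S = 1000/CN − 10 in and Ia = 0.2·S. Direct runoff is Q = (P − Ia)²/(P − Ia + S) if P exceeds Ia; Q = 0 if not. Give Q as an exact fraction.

Q = 153239641/19560450 in ≈ 7.834 in

NRCS table: open space, good condition (grass >75%), soil group D → CN(II) = 80
CN(I) from CN(II)=80: (4.2·80)/(10 − 0.058·80) = 4200/67 ≈ 62.687
Max retention: S = 1000/(4200/67) − 10 = 125/21 in (≈ 5.952 in)
Ia = 0.2S: 0.2·5.952 = 1.190 in (exactly 25/21)
P − Ia = 12.980 − 1.190 = 12379/1050 ≈ 11.790 in (> 0, runoff occurs)
Runoff Q = (P−Ia)²/(P−Ia+S) = (11.790)²/(11.790+5.952) = 153239641/19560450 ≈ 7.834 in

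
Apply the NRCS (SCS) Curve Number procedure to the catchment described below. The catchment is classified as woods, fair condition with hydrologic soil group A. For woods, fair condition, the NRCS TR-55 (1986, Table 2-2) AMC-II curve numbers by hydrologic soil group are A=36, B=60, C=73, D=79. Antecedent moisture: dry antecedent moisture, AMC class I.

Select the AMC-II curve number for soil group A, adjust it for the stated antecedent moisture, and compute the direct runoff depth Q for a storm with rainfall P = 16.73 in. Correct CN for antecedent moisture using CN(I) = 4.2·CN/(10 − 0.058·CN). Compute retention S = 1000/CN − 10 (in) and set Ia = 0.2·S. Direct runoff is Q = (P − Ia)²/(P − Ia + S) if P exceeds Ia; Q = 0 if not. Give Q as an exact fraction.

Q = 24397502809/18072123300 in ≈ 1.350 in

NRCS table: woods, fair condition, soil group A → CN(II) = 36
CN(I) from CN(II)=36: (4.2·36)/(10 − 0.058·36) = 18900/989 ≈ 19.110
Max retention: S = 1000/(18900/989) − 10 = 8000/189 in (≈ 42.328 in)
Ia = 0.2·(8000/189) = 1600/189 in ≈ 8.466 in
P − Ia = 16.730 − 8.466 = 156197/18900 ≈ 8.264 in (> 0, runoff occurs)
Runoff Q = (P−Ia)²/(P−Ia+S) = (8.264)²/(8.264+42.328) = 24397502809/18072123300 ≈ 1.350 in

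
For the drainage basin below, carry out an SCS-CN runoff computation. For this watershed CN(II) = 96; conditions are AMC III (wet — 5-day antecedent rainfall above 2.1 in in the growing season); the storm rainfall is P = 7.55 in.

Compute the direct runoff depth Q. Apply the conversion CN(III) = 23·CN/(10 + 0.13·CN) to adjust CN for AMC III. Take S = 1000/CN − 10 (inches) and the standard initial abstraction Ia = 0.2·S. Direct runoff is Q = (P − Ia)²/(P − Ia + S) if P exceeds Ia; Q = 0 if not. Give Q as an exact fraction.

CN(III) from CN(II)=96: (23·96)/(10 + 0.13·96) = 27600/281 ≈ 98.221
Max retention: S = 1000/(27600/281) − 10 = 25/138 in (≈ 0.181 in)
Ia = 0.2S: 0.2·0.181 = 0.036 in (exactly 5/138)
P − Ia = 7.550 − 0.036 = 10369/1380 ≈ 7.514 in (> 0, runoff occurs)
Runoff Q = (P−Ia)²/(P−Ia+S) = (7.514)²/(7.514+0.181) = 107516161/14654220 ≈ 7.337 in

Q = 107516161/14654220 in ≈ 7.337 in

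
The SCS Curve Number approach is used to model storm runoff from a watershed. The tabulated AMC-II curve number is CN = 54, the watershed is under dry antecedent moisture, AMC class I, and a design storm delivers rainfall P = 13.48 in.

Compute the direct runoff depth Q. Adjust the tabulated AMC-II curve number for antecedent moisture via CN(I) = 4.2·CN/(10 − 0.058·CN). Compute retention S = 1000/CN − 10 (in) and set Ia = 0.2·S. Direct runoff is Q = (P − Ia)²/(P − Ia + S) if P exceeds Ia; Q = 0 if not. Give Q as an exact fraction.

Dry (AMC I): CN(I) = 4.2·54/(10 − 0.058·54) = (1134/5)/(1717/250) = 56700/1717 ≈ 33.023
S = 1000/(56700/1717) − 10 = 11500/567 in ≈ 20.282 in
Ia = 0.2·(11500/567) = 2300/567 in ≈ 4.056 in
Excess rainfall: 13.480 − 4.056 = 9.424 in; P > Ia so Q > 0
Runoff Q = (P−Ia)²/(P−Ia+S) = (9.424)²/(9.424+20.282) = 17843349241/5968794825 ≈ 2.989 in

Q = 17843349241/5968794825 in ≈ 2.989 in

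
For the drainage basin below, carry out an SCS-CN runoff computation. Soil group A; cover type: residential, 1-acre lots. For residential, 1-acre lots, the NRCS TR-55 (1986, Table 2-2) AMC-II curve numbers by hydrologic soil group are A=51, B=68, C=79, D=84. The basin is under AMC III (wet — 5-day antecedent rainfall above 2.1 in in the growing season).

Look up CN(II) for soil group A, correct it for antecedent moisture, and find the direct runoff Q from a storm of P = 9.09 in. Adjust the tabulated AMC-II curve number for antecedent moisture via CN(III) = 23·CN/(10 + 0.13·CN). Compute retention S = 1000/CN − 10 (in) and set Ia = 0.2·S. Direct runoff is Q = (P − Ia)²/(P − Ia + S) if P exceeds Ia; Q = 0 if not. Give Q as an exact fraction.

NRCS table: residential, 1-acre lots, soil group A → CN(II) = 51
Adjust CN=51 to AMC III: 23·51/(10 + 0.13·51) → 1173 ÷ (1663/100) = 117300/1663 ≈ 70.535
Max retention: S = 1000/(117300/1663) − 10 = 4900/1173 in (≈ 4.177 in)
Initial abstraction Ia = S/5 = (4900/1173)/5 = 980/1173 ≈ 0.835 in
Since P=9.090 > Ia=0.835: effective rainfall P−Ia = 968257/117300 in
Runoff Q = (P−Ia)²/(P−Ia+S) = (8.255)²/(8.255+4.177) = 937521618049/171053546100 ≈ 5.481 in

Q = 937521618049/171053546100 in ≈ 5.481 in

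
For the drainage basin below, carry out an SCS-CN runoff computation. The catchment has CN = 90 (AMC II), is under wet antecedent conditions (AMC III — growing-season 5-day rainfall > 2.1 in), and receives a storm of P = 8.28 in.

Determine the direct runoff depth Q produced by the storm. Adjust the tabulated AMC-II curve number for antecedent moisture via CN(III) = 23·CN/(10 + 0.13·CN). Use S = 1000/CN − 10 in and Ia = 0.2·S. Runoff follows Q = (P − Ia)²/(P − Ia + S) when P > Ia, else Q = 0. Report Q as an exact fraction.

Wet (AMC III): CN(III) = 23·90/(10 + 0.13·90) = 2070/(217/10) = 20700/217 ≈ 95.392
Retention S: 1000/CN − 10 with CN=95.392 → S = 100/207 ≈ 0.483 in
Initial abstraction Ia = S/5 = (100/207)/5 = 20/207 ≈ 0.097 in
Since P=8.280 > Ia=0.097: effective rainfall P−Ia = 42349/5175 in
Q = (42349/5175)²/((42349/5175) + 100/207) = (1793437801/26780625)/(44849/5175) = 1793437801/232093575 in ≈ 7.727 in

Q = 1793437801/232093575 in ≈ 7.727 in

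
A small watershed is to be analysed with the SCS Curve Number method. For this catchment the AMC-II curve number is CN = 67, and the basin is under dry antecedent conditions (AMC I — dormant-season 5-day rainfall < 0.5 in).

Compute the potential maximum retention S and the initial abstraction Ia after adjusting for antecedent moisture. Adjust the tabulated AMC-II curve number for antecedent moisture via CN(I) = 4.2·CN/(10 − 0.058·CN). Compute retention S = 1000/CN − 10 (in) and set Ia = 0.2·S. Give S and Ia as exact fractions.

Adjust CN=67 to AMC I: 4.2·67/(10 − 0.058·67) → (1407/5) ÷ (3057/500) = 46900/1019 ≈ 46.026
S = 1000/(46900/1019) − 10 = 5500/469 in ≈ 11.727 in
Initial abstraction Ia = S/5 = (5500/469)/5 = 1100/469 ≈ 2.345 in

S = 5500/469 in ≈ 11.727 in; Ia = 1100/469 in ≈ 2.345 in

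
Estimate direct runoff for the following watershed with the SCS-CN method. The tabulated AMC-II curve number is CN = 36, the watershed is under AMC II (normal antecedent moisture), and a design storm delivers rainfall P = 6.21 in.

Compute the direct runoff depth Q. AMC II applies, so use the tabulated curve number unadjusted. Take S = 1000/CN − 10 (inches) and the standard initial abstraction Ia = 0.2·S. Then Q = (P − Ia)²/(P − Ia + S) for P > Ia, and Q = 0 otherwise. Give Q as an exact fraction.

AMC II — tabulated CN = 36 applies directly.
S = 1000/36 − 10 = 160/9 in ≈ 17.778 in
Ia = 0.2·(160/9) = 32/9 in ≈ 3.556 in
Excess rainfall: 6.210 − 3.556 = 2.654 in; P > Ia so Q > 0
Q = (2389/900)²/((2389/900) + 160/9) = (5707321/810000)/(18389/900) = 5707321/16550100 in ≈ 0.345 in

Q = 5707321/16550100 in ≈ 0.345 in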